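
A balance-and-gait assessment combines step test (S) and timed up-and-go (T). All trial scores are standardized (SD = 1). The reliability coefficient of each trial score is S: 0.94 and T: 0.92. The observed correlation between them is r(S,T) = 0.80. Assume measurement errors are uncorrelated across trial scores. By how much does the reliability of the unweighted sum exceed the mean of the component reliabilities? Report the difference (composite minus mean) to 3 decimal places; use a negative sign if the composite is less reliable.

Var(sum) = 2 + 1.6 = 3.6; true-score variance = 1.86 + 1.6 = 3.46; composite reliability = 0.9611.
Mean component reliability = 0.9300.
Difference = 0.9611 − 0.9300 = 0.031.

0.031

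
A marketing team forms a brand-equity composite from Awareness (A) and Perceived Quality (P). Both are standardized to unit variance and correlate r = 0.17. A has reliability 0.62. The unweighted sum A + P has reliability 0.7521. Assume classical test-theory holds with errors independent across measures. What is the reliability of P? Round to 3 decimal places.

Var(A+P) = 2 + 2·0.17 = 2.340.
True-score variance = ρ_A + ρ_P + 2·0.17, so 0.7521 = (0.62 + ρ_P + 0.34) / 2.340.
ρ_P = 0.7521·2.340 − 0.62 − 0.34 = 0.800.

0.800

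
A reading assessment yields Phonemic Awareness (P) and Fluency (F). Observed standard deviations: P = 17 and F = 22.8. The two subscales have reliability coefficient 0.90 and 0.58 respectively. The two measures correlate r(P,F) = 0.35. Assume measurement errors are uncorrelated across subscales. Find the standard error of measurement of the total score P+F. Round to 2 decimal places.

15.72

Var(total) = 808.84 + 271.32 = 1080.16.
True-score variance = 561.607 + 271.32 = 832.927, so reliability = 0.7711.
Error variance = 1080.16 − 832.927 = 247.233; SEM = √247.233 = 15.72.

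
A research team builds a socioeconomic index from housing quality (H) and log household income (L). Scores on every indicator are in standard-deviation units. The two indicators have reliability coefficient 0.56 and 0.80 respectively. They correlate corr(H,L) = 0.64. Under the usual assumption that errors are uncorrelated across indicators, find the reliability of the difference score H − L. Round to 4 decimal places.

0.1111

Var(H−L) = 1 + 1 − 2·0.64 = 2 − 1.28 = 0.72.
Under uncorrelated errors the observed covariances equal the true-score covariances, so only the own-variance terms attenuate.
True-score variance = [0.56 + 0.80] − 1.28 = 1.36 − 1.28 = 0.08.
Reliability = 0.08 / 0.72 = 0.1111.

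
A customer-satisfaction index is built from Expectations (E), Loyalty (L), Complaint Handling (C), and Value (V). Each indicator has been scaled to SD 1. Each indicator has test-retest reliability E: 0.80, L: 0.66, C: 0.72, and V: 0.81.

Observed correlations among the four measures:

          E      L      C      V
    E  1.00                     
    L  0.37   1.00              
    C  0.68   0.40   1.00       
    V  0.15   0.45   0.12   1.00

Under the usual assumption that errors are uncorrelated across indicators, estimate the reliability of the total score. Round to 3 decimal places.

Var(E+L+C+V) = 4 + 2·[0.37 + 0.68 + 0.15 + 0.40 + 0.45 + 0.12] = 4 + 4.34 = 8.34.
Because errors are independent across components, Cov(Tᵢ,Tⱼ) = Cov(Xᵢ,Xⱼ); the off-diagonal part of the true-score variance is the same as above.
True-score variance = [0.80 + 0.66 + 0.72 + 0.81] + 4.34 = 2.99 + 4.34 = 7.33.
Reliability = 7.33 / 8.34 = 0.879.

0.879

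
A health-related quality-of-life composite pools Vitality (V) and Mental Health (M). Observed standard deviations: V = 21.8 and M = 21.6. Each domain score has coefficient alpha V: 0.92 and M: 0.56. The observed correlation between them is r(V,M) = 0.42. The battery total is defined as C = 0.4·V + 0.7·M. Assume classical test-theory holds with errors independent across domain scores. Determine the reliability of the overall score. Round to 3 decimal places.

0.743

Var(C) = 0.4²·21.8² + 0.7²·21.6² + 2·[0.28·21.8·21.6·0.42] = 304.653 + 110.751 = 415.404.
With uncorrelated errors the cross-covariances are all true-score covariance, so they carry over unchanged; only the diagonal terms shrink to ρᵢσᵢ².
True-score variance = [0.4²·21.8²·0.92 + 0.7²·21.6²·0.56] + 110.751 = 197.979 + 110.751 = 308.73.
Reliability = 308.73 / 415.404 = 0.743.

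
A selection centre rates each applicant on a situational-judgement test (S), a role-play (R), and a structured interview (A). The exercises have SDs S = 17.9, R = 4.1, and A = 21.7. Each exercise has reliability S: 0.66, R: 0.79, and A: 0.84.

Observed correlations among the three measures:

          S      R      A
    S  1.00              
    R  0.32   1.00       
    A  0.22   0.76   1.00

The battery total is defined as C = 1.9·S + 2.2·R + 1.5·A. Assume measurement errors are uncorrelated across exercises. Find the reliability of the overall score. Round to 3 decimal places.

Var(C) = 1.9²·17.9² + 2.2²·4.1² + 1.5²·21.7² + 2·[4.18·17.9·4.1·0.32 + 2.85·17.9·21.7·0.22 + 3.3·4.1·21.7·0.76] = 2297.54 + 1129.7 = 3427.24.
With uncorrelated errors the cross-covariances are all true-score covariance, so they carry over unchanged; only the diagonal terms shrink to ρᵢσᵢ².
True-score variance = [1.9²·17.9²·0.66 + 2.2²·4.1²·0.79 + 1.5²·21.7²·0.84] + 1129.7 = 1717.67 + 1129.7 = 2847.36.
Reliability = 2847.36 / 3427.24 = 0.831.

0.831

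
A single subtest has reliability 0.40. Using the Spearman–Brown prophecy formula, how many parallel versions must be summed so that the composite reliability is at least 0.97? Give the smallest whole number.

k ≥ ρ*(1−ρ₁)/(ρ₁(1−ρ*)) = 0.97·0.60 / (0.40·0.03) = 48.500.
Smallest integer k = 49.

49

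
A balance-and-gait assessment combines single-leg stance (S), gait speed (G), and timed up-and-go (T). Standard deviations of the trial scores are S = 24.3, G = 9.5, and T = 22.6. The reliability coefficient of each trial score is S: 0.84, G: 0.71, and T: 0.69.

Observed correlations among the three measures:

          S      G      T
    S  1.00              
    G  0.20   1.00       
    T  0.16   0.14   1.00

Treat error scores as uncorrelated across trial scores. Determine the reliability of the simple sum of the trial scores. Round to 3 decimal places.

Var(S+G+T) = 24.3² + 9.5² + 22.6² + 2·[24.3·9.5·0.20 + 24.3·22.6·0.16 + 9.5·22.6·0.14] = 1191.5 + 328.194 = 1519.69.
Under uncorrelated errors the observed covariances equal the true-score covariances, so only the own-variance terms attenuate.
True-score variance = [24.3²·0.84 + 9.5²·0.71 + 22.6²·0.69] + 328.194 = 912.514 + 328.194 = 1240.71.
Reliability = 1240.71 / 1519.69 = 0.816.

0.816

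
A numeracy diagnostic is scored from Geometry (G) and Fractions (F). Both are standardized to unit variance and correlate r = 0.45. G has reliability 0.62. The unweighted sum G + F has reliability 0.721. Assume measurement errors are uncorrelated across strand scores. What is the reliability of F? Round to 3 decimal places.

Var(G+F) = 2 + 2·0.45 = 2.900.
True-score variance = ρ_G + ρ_F + 2·0.45, so 0.721 = (0.62 + ρ_F + 0.90) / 2.900.
ρ_F = 0.721·2.900 − 0.62 − 0.90 = 0.571.

0.571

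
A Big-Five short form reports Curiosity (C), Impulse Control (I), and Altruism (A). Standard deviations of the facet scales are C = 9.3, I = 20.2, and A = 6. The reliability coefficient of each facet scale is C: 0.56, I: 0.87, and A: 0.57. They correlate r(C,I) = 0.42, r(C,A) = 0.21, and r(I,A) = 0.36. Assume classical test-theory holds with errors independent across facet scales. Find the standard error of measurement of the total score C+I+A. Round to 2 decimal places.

Var(total) = 530.53 + 268.502 = 799.032.
True-score variance = 423.949 + 268.502 = 692.452, so reliability = 0.8666.
Error variance = 799.032 − 692.452 = 106.581; SEM = √106.581 = 10.32.

10.32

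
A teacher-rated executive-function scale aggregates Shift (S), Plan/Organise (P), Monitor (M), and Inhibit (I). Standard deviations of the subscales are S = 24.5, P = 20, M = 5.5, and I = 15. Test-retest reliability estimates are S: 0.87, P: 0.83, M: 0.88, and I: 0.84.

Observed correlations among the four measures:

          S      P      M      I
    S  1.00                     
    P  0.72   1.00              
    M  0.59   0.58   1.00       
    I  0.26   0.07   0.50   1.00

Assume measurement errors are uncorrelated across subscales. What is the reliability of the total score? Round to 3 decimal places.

0.928

Var(S+P+M+I) = 24.5² + 20² + 5.5² + 15² + 2·[24.5·20·0.72 + 24.5·5.5·0.59 + 24.5·15·0.26 + 20·5.5·0.58 + 20·15·0.07 + 5.5·15·0.50] = 1255.5 + 1307.8 = 2563.3.
Because errors are independent across components, Cov(Tᵢ,Tⱼ) = Cov(Xᵢ,Xⱼ); the off-diagonal part of the true-score variance is the same as above.
True-score variance = [24.5²·0.87 + 20²·0.83 + 5.5²·0.88 + 15²·0.84] + 1307.8 = 1069.84 + 1307.8 = 2377.64.
Reliability = 2377.64 / 2563.3 = 0.928.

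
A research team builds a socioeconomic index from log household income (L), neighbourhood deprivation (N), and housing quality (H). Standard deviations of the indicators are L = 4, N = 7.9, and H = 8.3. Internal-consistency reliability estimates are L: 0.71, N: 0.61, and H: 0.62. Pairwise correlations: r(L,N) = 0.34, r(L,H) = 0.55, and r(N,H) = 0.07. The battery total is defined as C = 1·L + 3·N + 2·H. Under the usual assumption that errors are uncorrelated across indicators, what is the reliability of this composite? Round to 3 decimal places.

Var(C) = 4² + 3²·7.9² + 2²·8.3² + 2·[3·4·7.9·0.34 + 2·4·8.3·0.55 + 6·7.9·8.3·0.07] = 853.25 + 192.583 = 1045.83.
Because errors are independent across components, Cov(Tᵢ,Tⱼ) = Cov(Xᵢ,Xⱼ); the off-diagonal part of the true-score variance is the same as above.
True-score variance = [4²·0.71 + 3²·7.9²·0.61 + 2²·8.3²·0.62] + 192.583 = 524.838 + 192.583 = 717.421.
Reliability = 717.421 / 1045.83 = 0.686.

0.686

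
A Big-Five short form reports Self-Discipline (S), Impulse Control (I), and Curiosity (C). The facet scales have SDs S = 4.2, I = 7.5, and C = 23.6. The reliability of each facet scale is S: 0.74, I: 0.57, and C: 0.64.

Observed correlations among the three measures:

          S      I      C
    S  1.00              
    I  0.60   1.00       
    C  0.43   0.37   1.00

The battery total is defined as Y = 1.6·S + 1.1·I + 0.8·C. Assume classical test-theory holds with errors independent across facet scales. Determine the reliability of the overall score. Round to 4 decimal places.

0.7774

Var(Y) = 1.6²·4.2² + 1.1²·7.5² + 0.8²·23.6² + 2·[1.76·4.2·7.5·0.60 + 1.28·4.2·23.6·0.43 + 0.88·7.5·23.6·0.37] = 469.675 + 290.902 = 760.577.
With uncorrelated errors the cross-covariances are all true-score covariance, so they carry over unchanged; only the diagonal terms shrink to ρᵢσᵢ².
True-score variance = [1.6²·4.2²·0.74 + 1.1²·7.5²·0.57 + 0.8²·23.6²·0.64] + 290.902 = 300.344 + 290.902 = 591.245.
Reliability = 591.245 / 760.577 = 0.7774.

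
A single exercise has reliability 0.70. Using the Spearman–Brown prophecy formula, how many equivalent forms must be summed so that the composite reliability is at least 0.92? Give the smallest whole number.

5

k ≥ ρ*(1−ρ₁)/(ρ₁(1−ρ*)) = 0.92·0.30 / (0.70·0.08) = 4.929.
Smallest integer k = 5.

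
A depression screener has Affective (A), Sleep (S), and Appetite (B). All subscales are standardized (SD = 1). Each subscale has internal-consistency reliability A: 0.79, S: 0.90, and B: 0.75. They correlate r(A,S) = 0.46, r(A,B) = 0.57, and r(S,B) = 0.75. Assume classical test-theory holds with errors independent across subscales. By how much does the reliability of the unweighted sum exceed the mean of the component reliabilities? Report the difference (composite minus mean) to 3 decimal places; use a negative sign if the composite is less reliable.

Var(sum) = 3 + 3.56 = 6.56; true-score variance = 2.44 + 3.56 = 6; composite reliability = 0.9146.
Mean component reliability = 0.8133.
Difference = 0.9146 − 0.8133 = 0.101.

0.101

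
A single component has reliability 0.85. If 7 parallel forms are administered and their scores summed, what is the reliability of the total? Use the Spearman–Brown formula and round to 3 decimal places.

0.975

ρ_k = kρ / (1 + (k−1)ρ) = 7·0.85 / (1 + 6·0.85) = 5.950 / 6.100 = 0.975.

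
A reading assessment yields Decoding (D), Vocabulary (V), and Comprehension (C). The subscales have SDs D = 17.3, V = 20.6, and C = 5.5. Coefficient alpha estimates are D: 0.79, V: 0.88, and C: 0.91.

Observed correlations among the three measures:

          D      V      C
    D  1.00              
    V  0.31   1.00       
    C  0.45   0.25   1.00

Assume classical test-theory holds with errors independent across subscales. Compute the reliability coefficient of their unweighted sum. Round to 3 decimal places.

0.896

Var(D+V+C) = 17.3² + 20.6² + 5.5² + 2·[17.3·20.6·0.31 + 17.3·5.5·0.45 + 20.6·5.5·0.25] = 753.9 + 363.241 = 1117.14.
With uncorrelated errors the cross-covariances are all true-score covariance, so they carry over unchanged; only the diagonal terms shrink to ρᵢσᵢ².
True-score variance = [17.3²·0.79 + 20.6²·0.88 + 5.5²·0.91] + 363.241 = 637.403 + 363.241 = 1000.64.
Reliability = 1000.64 / 1117.14 = 0.896.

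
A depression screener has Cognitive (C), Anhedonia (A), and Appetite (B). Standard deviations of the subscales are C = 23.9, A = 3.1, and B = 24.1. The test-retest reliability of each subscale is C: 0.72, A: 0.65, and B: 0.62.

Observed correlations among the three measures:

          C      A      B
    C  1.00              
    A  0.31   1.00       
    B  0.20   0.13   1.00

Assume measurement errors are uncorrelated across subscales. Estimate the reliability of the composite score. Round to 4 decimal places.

Var(C+A+B) = 23.9² + 3.1² + 24.1² + 2·[23.9·3.1·0.31 + 23.9·24.1·0.20 + 3.1·24.1·0.13] = 1161.63 + 295.756 = 1457.39.
Under uncorrelated errors the observed covariances equal the true-score covariances, so only the own-variance terms attenuate.
True-score variance = [23.9²·0.72 + 3.1²·0.65 + 24.1²·0.62] + 295.756 = 777.62 + 295.756 = 1073.38.
Reliability = 1073.38 / 1457.39 = 0.7365.

0.7365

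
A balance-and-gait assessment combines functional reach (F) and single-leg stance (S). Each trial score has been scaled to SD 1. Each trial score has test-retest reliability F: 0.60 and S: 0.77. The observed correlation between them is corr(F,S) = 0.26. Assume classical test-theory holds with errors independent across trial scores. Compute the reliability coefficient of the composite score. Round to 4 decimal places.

0.7500

Var(F+S) = 2 + 2·[0.26] = 2 + 0.52 = 2.52.
Under uncorrelated errors the observed covariances equal the true-score covariances, so only the own-variance terms attenuate.
True-score variance = [0.60 + 0.77] + 0.52 = 1.37 + 0.52 = 1.89.
Reliability = 1.89 / 2.52 = 0.7500.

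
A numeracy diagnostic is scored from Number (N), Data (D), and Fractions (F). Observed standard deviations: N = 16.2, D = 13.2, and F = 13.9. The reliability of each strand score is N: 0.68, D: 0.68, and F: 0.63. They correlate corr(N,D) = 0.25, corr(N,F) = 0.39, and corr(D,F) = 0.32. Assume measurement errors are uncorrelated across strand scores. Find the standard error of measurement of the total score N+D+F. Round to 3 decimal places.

14.534

Var(total) = 629.89 + 399.988 = 1029.88.
True-score variance = 418.665 + 399.988 = 818.652, so reliability = 0.7949.
Error variance = 1029.88 − 818.652 = 211.225; SEM = √211.225 = 14.534.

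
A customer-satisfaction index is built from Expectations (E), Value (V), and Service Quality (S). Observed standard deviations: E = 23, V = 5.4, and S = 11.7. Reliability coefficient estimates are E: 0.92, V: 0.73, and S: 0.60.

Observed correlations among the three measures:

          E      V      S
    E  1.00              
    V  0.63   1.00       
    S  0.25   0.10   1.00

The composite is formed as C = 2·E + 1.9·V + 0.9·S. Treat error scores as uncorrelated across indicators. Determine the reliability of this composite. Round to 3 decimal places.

Var(C) = 2²·23² + 1.9²·5.4² + 0.9²·11.7² + 2·[3.8·23·5.4·0.63 + 1.8·23·11.7·0.25 + 1.71·5.4·11.7·0.10] = 2332.15 + 858.467 = 3190.62.
Because errors are independent across components, Cov(Tᵢ,Tⱼ) = Cov(Xᵢ,Xⱼ); the off-diagonal part of the true-score variance is the same as above.
True-score variance = [2²·23²·0.92 + 1.9²·5.4²·0.73 + 0.9²·11.7²·0.60] + 858.467 = 2090.09 + 858.467 = 2948.56.
Reliability = 2948.56 / 3190.62 = 0.924.

0.924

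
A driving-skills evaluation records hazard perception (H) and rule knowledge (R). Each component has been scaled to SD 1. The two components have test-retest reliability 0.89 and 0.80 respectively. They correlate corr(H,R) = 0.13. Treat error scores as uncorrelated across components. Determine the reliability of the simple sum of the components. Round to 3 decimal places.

Var(H+R) = 2 + 2·[0.13] = 2 + 0.26 = 2.26.
Because errors are independent across components, Cov(Tᵢ,Tⱼ) = Cov(Xᵢ,Xⱼ); the off-diagonal part of the true-score variance is the same as above.
True-score variance = [0.89 + 0.80] + 0.26 = 1.69 + 0.26 = 1.95.
Reliability = 1.95 / 2.26 = 0.863.

0.863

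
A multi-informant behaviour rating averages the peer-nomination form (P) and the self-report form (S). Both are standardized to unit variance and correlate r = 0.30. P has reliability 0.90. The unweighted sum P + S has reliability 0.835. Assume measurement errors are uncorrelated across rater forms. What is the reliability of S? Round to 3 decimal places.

0.671

Var(P+S) = 2 + 2·0.30 = 2.600.
True-score variance = ρ_P + ρ_S + 2·0.30, so 0.835 = (0.90 + ρ_S + 0.60) / 2.600.
ρ_S = 0.835·2.600 − 0.90 − 0.60 = 0.671.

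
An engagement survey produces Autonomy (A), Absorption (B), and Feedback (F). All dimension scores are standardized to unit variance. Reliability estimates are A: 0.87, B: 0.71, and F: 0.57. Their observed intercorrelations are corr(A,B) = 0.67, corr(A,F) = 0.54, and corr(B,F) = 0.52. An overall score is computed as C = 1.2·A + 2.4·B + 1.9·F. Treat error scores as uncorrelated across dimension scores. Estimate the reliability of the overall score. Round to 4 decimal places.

Var(C) = 1.2² + 2.4² + 1.9² + 2·[2.88·0.67 + 2.28·0.54 + 4.56·0.52] = 10.81 + 11.064 = 21.874.
With uncorrelated errors the cross-covariances are all true-score covariance, so they carry over unchanged; only the diagonal terms shrink to ρᵢσᵢ².
True-score variance = [1.2²·0.87 + 2.4²·0.71 + 1.9²·0.57] + 11.064 = 7.4001 + 11.064 = 18.4641.
Reliability = 18.4641 / 21.874 = 0.8441.

0.8441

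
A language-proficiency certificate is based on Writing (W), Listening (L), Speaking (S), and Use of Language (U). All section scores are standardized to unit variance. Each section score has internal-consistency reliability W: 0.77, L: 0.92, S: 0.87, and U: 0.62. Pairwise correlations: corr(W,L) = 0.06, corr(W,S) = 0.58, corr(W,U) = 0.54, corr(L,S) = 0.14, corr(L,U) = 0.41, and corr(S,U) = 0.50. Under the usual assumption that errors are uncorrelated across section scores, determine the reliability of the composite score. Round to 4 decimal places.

0.9031

Var(W+L+S+U) = 4 + 2·[0.06 + 0.58 + 0.54 + 0.14 + 0.41 + 0.50] = 4 + 4.46 = 8.46.
Because errors are independent across components, Cov(Tᵢ,Tⱼ) = Cov(Xᵢ,Xⱼ); the off-diagonal part of the true-score variance is the same as above.
True-score variance = [0.77 + 0.92 + 0.87 + 0.62] + 4.46 = 3.18 + 4.46 = 7.64.
Reliability = 7.64 / 8.46 = 0.9031.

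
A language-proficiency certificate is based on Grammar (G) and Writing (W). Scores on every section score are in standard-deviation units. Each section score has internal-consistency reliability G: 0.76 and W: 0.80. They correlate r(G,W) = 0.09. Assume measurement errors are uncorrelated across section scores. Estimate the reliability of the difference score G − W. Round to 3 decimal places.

0.758

Var(G−W) = 1 + 1 − 2·0.09 = 2 − 0.18 = 1.82.
With uncorrelated errors the cross-covariances are all true-score covariance, so they carry over unchanged; only the diagonal terms shrink to ρᵢσᵢ².
True-score variance = [0.76 + 0.80] − 0.18 = 1.56 − 0.18 = 1.38.
Reliability = 1.38 / 1.82 = 0.758.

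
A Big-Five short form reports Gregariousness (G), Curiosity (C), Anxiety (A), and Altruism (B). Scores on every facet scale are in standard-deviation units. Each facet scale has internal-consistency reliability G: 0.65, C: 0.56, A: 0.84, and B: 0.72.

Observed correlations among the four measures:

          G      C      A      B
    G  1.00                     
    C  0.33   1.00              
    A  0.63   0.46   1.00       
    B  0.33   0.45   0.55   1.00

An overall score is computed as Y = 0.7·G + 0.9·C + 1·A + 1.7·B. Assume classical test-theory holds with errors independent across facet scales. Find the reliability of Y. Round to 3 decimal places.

0.868

Var(Y) = 0.7² + 0.9² + 1 + 1.7² + 2·[0.63·0.33 + 0.7·0.63 + 1.19·0.33 + 0.9·0.46 + 1.53·0.45 + 1.7·0.55] = 5.19 + 6.1582 = 11.3482.
With uncorrelated errors the cross-covariances are all true-score covariance, so they carry over unchanged; only the diagonal terms shrink to ρᵢσᵢ².
True-score variance = [0.7²·0.65 + 0.9²·0.56 + 0.84 + 1.7²·0.72] + 6.1582 = 3.6929 + 6.1582 = 9.8511.
Reliability = 9.8511 / 11.3482 = 0.868.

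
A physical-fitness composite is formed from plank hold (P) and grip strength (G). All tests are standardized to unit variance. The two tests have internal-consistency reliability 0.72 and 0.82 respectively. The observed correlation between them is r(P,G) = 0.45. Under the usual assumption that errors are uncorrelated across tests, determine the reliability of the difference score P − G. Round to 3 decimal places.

Var(P−G) = 1 + 1 − 2·0.45 = 2 − 0.9 = 1.1.
Under uncorrelated errors the observed covariances equal the true-score covariances, so only the own-variance terms attenuate.
True-score variance = [0.72 + 0.82] − 0.9 = 1.54 − 0.9 = 0.64.
Reliability = 0.64 / 1.1 = 0.582.

0.582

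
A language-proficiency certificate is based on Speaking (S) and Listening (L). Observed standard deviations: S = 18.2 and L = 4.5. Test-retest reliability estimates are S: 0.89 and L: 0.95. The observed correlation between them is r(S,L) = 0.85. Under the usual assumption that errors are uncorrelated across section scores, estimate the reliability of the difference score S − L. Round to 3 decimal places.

Var(S−L) = 18.2² + 4.5² − 2·18.2·4.5·0.85 = 351.49 − 139.23 = 212.26.
Under uncorrelated errors the observed covariances equal the true-score covariances, so only the own-variance terms attenuate.
True-score variance = [18.2²·0.89 + 4.5²·0.95] − 139.23 = 314.041 − 139.23 = 174.811.
Reliability = 174.811 / 212.26 = 0.824.

0.824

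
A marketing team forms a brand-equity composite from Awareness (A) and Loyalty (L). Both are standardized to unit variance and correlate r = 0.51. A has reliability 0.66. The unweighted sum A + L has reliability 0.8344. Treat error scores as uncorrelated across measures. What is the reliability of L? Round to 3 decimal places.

0.840

Var(A+L) = 2 + 2·0.51 = 3.020.
True-score variance = ρ_A + ρ_L + 2·0.51, so 0.8344 = (0.66 + ρ_L + 1.02) / 3.020.
ρ_L = 0.8344·3.020 − 0.66 − 1.02 = 0.840.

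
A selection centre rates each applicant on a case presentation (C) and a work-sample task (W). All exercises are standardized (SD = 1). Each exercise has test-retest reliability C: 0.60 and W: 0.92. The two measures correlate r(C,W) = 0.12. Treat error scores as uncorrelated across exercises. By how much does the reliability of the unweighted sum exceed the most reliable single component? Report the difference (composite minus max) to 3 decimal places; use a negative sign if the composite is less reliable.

Var(sum) = 2 + 0.24 = 2.24; true-score variance = 1.52 + 0.24 = 1.76; composite reliability = 0.7857.
Max component reliability = 0.9200.
Difference = 0.7857 − 0.9200 = -0.134.

-0.134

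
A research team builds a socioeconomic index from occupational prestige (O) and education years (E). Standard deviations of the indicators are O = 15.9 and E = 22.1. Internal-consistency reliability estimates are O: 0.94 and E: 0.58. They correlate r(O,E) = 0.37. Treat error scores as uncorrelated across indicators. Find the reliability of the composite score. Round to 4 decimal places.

0.7800

Var(O+E) = 15.9² + 22.1² + 2·[15.9·22.1·0.37] = 741.22 + 260.029 = 1001.25.
With uncorrelated errors the cross-covariances are all true-score covariance, so they carry over unchanged; only the diagonal terms shrink to ρᵢσᵢ².
True-score variance = [15.9²·0.94 + 22.1²·0.58] + 260.029 = 520.919 + 260.029 = 780.948.
Reliability = 780.948 / 1001.25 = 0.7800.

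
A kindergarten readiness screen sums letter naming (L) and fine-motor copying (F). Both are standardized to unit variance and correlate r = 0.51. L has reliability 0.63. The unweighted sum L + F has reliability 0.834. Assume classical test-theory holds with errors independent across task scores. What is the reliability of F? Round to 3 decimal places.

Var(L+F) = 2 + 2·0.51 = 3.020.
True-score variance = ρ_L + ρ_F + 2·0.51, so 0.834 = (0.63 + ρ_F + 1.02) / 3.020.
ρ_F = 0.834·3.020 − 0.63 − 1.02 = 0.869.

0.869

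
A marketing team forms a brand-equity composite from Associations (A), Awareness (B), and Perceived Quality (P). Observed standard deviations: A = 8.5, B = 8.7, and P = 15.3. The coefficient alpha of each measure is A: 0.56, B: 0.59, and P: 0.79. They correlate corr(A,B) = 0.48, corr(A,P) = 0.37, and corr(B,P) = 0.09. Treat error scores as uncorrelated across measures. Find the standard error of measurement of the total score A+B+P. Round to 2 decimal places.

10.58

Var(total) = 382.03 + 191.189 = 573.219.
True-score variance = 270.048 + 191.189 = 461.237, so reliability = 0.8046.
Error variance = 573.219 − 461.237 = 111.982; SEM = √111.982 = 10.58.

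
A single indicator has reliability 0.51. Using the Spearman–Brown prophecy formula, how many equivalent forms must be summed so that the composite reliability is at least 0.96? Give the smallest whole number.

24

k ≥ ρ*(1−ρ₁)/(ρ₁(1−ρ*)) = 0.96·0.49 / (0.51·0.04) = 23.059.
Smallest integer k = 24.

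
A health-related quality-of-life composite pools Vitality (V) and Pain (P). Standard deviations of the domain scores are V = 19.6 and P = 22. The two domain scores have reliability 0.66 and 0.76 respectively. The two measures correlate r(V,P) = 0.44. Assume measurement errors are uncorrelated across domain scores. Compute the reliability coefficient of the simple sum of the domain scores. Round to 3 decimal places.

0.802

Var(V+P) = 19.6² + 22² + 2·[19.6·22·0.44] = 868.16 + 379.456 = 1247.62.
Under uncorrelated errors the observed covariances equal the true-score covariances, so only the own-variance terms attenuate.
True-score variance = [19.6²·0.66 + 22²·0.76] + 379.456 = 621.386 + 379.456 = 1000.84.
Reliability = 1000.84 / 1247.62 = 0.802.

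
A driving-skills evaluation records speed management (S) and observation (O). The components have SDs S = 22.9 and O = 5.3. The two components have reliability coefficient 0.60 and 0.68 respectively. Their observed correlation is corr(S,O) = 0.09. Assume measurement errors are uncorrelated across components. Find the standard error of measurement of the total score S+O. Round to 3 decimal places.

Var(total) = 552.5 + 21.8466 = 574.347.
True-score variance = 333.747 + 21.8466 = 355.594, so reliability = 0.6191.
Error variance = 574.347 − 355.594 = 218.753; SEM = √218.753 = 14.790.

14.790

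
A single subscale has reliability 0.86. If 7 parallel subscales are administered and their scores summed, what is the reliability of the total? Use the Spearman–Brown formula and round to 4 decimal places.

ρ_k = kρ / (1 + (k−1)ρ) = 7·0.86 / (1 + 6·0.86) = 6.020 / 6.160 = 0.9773.

0.9773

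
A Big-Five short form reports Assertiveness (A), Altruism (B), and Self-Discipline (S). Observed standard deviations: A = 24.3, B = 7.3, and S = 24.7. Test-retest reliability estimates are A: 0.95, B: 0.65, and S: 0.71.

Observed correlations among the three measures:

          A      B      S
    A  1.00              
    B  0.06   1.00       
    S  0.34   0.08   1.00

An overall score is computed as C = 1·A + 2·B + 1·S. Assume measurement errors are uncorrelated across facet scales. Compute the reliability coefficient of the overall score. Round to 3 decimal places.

Var(C) = 24.3² + 2²·7.3² + 24.7² + 2·[2·24.3·7.3·0.06 + 24.3·24.7·0.34 + 2·7.3·24.7·0.08] = 1413.74 + 508.416 = 1922.16.
Under uncorrelated errors the observed covariances equal the true-score covariances, so only the own-variance terms attenuate.
True-score variance = [24.3²·0.95 + 2²·7.3²·0.65 + 24.7²·0.71] + 508.416 = 1132.68 + 508.416 = 1641.1.
Reliability = 1641.1 / 1922.16 = 0.854.

0.854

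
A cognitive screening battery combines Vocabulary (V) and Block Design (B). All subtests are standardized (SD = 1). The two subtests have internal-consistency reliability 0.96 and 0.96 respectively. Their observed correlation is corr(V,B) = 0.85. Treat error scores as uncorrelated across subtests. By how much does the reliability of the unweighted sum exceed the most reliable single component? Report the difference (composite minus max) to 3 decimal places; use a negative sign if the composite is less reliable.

Var(sum) = 2 + 1.7 = 3.7; true-score variance = 1.92 + 1.7 = 3.62; composite reliability = 0.9784.
Max component reliability = 0.9600.
Difference = 0.9784 − 0.9600 = 0.018.

0.018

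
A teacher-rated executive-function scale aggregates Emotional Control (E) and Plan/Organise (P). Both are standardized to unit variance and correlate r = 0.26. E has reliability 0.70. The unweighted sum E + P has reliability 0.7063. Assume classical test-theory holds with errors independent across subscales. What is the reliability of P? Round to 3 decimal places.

Var(E+P) = 2 + 2·0.26 = 2.520.
True-score variance = ρ_E + ρ_P + 2·0.26, so 0.7063 = (0.70 + ρ_P + 0.52) / 2.520.
ρ_P = 0.7063·2.520 − 0.70 − 0.52 = 0.560.

0.560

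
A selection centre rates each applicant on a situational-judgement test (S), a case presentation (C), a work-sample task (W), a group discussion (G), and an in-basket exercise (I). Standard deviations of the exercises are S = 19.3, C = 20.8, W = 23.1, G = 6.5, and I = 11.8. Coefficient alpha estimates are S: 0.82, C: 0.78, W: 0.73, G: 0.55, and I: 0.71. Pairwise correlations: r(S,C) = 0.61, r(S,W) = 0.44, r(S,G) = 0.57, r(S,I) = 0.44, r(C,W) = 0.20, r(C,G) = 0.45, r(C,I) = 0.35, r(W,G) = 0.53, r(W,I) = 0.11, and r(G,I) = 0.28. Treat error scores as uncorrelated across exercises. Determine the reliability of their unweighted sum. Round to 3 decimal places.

0.895

Var(S+C+W+G+I) = 19.3² + 20.8² + 23.1² + 6.5² + 11.8² + 2·[19.3·20.8·0.61 + 19.3·23.1·0.44 + 19.3·6.5·0.57 + 19.3·11.8·0.44 + 20.8·23.1·0.20 + 20.8·6.5·0.45 + 20.8·11.8·0.35 + 23.1·6.5·0.53 + 23.1·11.8·0.11 + 6.5·11.8·0.28] = 1520.23 + 1973.27 = 3493.5.
With uncorrelated errors the cross-covariances are all true-score covariance, so they carry over unchanged; only the diagonal terms shrink to ρᵢσᵢ².
True-score variance = [19.3²·0.82 + 20.8²·0.78 + 23.1²·0.73 + 6.5²·0.55 + 11.8²·0.71] + 1973.27 = 1154.53 + 1973.27 = 3127.8.
Reliability = 3127.8 / 3493.5 = 0.895.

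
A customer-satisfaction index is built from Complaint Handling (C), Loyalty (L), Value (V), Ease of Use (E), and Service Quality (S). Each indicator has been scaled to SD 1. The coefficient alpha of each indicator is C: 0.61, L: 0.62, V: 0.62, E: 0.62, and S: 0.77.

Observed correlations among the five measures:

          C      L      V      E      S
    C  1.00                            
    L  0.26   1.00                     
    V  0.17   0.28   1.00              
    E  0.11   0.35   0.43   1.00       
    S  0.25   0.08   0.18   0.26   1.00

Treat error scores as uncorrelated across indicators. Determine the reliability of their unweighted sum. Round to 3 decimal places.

0.819

Var(C+L+V+E+S) = 5 + 2·[0.26 + 0.17 + 0.11 + 0.25 + 0.28 + 0.35 + 0.08 + 0.43 + 0.18 + 0.26] = 5 + 4.74 = 9.74.
Under uncorrelated errors the observed covariances equal the true-score covariances, so only the own-variance terms attenuate.
True-score variance = [0.61 + 0.62 + 0.62 + 0.62 + 0.77] + 4.74 = 3.24 + 4.74 = 7.98.
Reliability = 7.98 / 9.74 = 0.819.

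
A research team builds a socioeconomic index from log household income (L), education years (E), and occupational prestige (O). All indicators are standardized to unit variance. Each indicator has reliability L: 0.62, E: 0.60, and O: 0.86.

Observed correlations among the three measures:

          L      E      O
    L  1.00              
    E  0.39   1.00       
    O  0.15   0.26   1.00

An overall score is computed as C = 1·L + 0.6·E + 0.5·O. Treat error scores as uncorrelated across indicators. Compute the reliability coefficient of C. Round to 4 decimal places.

0.7655

Var(C) = 1 + 0.6² + 0.5² + 2·[0.6·0.39 + 0.5·0.15 + 0.3·0.26] = 1.61 + 0.774 = 2.384.
Because errors are independent across components, Cov(Tᵢ,Tⱼ) = Cov(Xᵢ,Xⱼ); the off-diagonal part of the true-score variance is the same as above.
True-score variance = [0.62 + 0.6²·0.60 + 0.5²·0.86] + 0.774 = 1.051 + 0.774 = 1.825.
Reliability = 1.825 / 2.384 = 0.7655.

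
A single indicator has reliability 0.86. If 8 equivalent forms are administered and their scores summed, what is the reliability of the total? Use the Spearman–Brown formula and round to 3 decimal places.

0.980

ρ_k = kρ / (1 + (k−1)ρ) = 8·0.86 / (1 + 7·0.86) = 6.880 / 7.020 = 0.980.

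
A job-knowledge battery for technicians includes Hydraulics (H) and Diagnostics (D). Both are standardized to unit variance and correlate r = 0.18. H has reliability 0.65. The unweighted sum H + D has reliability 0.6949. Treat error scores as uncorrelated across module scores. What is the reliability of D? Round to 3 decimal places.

0.630

Var(H+D) = 2 + 2·0.18 = 2.360.
True-score variance = ρ_H + ρ_D + 2·0.18, so 0.6949 = (0.65 + ρ_D + 0.36) / 2.360.
ρ_D = 0.6949·2.360 − 0.65 − 0.36 = 0.630.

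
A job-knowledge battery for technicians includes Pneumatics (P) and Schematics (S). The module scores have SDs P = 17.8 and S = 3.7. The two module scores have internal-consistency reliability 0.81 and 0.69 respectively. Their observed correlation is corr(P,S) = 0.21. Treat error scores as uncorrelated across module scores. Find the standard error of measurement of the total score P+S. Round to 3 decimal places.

Var(total) = 330.53 + 27.6612 = 358.191.
True-score variance = 266.087 + 27.6612 = 293.748, so reliability = 0.8201.
Error variance = 358.191 − 293.748 = 64.4435; SEM = √64.4435 = 8.028.

8.028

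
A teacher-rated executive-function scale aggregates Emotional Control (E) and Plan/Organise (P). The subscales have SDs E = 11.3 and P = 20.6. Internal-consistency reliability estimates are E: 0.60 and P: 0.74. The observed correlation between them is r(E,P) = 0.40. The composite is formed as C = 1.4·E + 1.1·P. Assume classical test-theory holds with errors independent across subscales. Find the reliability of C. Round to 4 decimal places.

0.7776

Var(C) = 1.4²·11.3² + 1.1²·20.6² + 2·[1.54·11.3·20.6·0.40] = 763.748 + 286.785 = 1050.53.
Because errors are independent across components, Cov(Tᵢ,Tⱼ) = Cov(Xᵢ,Xⱼ); the off-diagonal part of the true-score variance is the same as above.
True-score variance = [1.4²·11.3²·0.60 + 1.1²·20.6²·0.74] + 286.785 = 530.135 + 286.785 = 816.92.
Reliability = 816.92 / 1050.53 = 0.7776.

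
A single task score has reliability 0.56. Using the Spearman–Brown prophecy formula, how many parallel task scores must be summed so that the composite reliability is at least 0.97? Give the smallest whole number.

26

k ≥ ρ*(1−ρ₁)/(ρ₁(1−ρ*)) = 0.97·0.44 / (0.56·0.03) = 25.405.
Smallest integer k = 26.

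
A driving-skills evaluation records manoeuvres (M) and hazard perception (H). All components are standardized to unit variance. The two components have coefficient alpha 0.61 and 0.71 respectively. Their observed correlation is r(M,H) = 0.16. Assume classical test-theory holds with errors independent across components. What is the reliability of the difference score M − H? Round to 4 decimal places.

Var(M−H) = 1 + 1 − 2·0.16 = 2 − 0.32 = 1.68.
Under uncorrelated errors the observed covariances equal the true-score covariances, so only the own-variance terms attenuate.
True-score variance = [0.61 + 0.71] − 0.32 = 1.32 − 0.32 = 1.
Reliability = 1 / 1.68 = 0.5952.

0.5952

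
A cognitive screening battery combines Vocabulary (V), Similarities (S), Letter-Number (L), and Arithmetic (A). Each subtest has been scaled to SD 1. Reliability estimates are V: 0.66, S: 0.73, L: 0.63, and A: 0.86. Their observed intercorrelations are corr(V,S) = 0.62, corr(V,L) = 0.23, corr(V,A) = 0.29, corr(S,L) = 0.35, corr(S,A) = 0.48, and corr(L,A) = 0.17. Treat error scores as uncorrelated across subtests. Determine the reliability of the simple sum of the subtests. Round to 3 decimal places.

0.865

Var(V+S+L+A) = 4 + 2·[0.62 + 0.23 + 0.29 + 0.35 + 0.48 + 0.17] = 4 + 4.28 = 8.28.
With uncorrelated errors the cross-covariances are all true-score covariance, so they carry over unchanged; only the diagonal terms shrink to ρᵢσᵢ².
True-score variance = [0.66 + 0.73 + 0.63 + 0.86] + 4.28 = 2.88 + 4.28 = 7.16.
Reliability = 7.16 / 8.28 = 0.865.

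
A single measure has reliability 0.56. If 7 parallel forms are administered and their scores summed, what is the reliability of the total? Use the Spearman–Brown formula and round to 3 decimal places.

0.899

ρ_k = kρ / (1 + (k−1)ρ) = 7·0.56 / (1 + 6·0.56) = 3.920 / 4.360 = 0.899.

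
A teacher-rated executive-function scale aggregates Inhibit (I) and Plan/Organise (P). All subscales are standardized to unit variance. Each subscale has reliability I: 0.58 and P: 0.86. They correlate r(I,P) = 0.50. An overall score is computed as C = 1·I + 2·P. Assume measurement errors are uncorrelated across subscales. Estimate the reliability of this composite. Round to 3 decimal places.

0.860

Var(C) = 1 + 2² + 2·[2·0.50] = 5 + 2 = 7.
Because errors are independent across components, Cov(Tᵢ,Tⱼ) = Cov(Xᵢ,Xⱼ); the off-diagonal part of the true-score variance is the same as above.
True-score variance = [0.58 + 2²·0.86] + 2 = 4.02 + 2 = 6.02.
Reliability = 6.02 / 7 = 0.860.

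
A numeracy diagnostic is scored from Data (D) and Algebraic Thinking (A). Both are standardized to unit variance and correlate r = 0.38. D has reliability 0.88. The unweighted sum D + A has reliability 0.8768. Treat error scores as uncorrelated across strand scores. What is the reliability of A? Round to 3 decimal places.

Var(D+A) = 2 + 2·0.38 = 2.760.
True-score variance = ρ_D + ρ_A + 2·0.38, so 0.8768 = (0.88 + ρ_A + 0.76) / 2.760.
ρ_A = 0.8768·2.760 − 0.88 − 0.76 = 0.780.

0.780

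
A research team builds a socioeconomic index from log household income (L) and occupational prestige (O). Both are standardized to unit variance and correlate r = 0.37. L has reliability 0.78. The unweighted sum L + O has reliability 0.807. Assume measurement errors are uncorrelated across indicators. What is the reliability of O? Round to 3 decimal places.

Var(L+O) = 2 + 2·0.37 = 2.740.
True-score variance = ρ_L + ρ_O + 2·0.37, so 0.807 = (0.78 + ρ_O + 0.74) / 2.740.
ρ_O = 0.807·2.740 − 0.78 − 0.74 = 0.691.

0.691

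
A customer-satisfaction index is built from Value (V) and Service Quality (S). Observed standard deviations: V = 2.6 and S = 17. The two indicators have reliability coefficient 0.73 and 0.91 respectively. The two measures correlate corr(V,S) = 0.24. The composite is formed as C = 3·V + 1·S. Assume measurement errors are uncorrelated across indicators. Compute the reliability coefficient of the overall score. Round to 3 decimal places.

Var(C) = 3²·2.6² + 17² + 2·[3·2.6·17·0.24] = 349.84 + 63.648 = 413.488.
Because errors are independent across components, Cov(Tᵢ,Tⱼ) = Cov(Xᵢ,Xⱼ); the off-diagonal part of the true-score variance is the same as above.
True-score variance = [3²·2.6²·0.73 + 17²·0.91] + 63.648 = 307.403 + 63.648 = 371.051.
Reliability = 371.051 / 413.488 = 0.897.

0.897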